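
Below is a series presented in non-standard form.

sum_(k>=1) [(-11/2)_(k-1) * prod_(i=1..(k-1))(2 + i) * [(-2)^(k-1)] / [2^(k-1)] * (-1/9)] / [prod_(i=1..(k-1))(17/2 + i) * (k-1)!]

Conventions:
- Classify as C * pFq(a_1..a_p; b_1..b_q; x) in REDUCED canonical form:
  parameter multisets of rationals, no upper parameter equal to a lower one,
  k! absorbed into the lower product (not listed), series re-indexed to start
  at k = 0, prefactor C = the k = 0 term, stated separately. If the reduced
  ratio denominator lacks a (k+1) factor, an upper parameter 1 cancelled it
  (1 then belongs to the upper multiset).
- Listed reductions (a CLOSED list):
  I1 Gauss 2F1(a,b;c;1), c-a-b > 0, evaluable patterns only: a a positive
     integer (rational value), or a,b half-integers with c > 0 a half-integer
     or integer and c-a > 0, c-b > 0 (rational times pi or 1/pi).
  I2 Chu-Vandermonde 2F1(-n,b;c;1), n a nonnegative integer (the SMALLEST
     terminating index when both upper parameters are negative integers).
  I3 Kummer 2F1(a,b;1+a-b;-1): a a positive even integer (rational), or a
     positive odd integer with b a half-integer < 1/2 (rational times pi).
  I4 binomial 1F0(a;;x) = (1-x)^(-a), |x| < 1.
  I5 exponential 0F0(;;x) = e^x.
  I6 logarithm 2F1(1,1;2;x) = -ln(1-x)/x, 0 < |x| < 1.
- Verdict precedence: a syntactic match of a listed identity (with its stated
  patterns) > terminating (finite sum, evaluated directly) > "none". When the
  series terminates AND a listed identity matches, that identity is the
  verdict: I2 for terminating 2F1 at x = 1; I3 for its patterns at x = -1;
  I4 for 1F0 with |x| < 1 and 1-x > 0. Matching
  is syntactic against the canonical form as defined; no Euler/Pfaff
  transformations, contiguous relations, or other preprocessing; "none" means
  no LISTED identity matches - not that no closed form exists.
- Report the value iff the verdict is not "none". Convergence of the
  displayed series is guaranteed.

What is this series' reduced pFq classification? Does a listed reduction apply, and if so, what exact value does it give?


Key observation: t_0 being -1/9, the two k-th powers (prefactor -1/9) combine into one argument.
Step ratio: r(k) = (-1) * (k-11/2) (k+3) / [(k+19/2) (k+1)] - rational in k, leading ratio (-1); with t_0 = -1/9, classification follows.

Classification (C = -1/9): 2F1 with upper {-11/2, 3}, lower {19/2}, argument x = -1. Verdict at x = -1: Kummer (I3) matches (x = -1; c = 19/2 equals 1+a-b for upper {-11/2, 3}: listed pattern). Exact value: (-12155/65536) * pi.


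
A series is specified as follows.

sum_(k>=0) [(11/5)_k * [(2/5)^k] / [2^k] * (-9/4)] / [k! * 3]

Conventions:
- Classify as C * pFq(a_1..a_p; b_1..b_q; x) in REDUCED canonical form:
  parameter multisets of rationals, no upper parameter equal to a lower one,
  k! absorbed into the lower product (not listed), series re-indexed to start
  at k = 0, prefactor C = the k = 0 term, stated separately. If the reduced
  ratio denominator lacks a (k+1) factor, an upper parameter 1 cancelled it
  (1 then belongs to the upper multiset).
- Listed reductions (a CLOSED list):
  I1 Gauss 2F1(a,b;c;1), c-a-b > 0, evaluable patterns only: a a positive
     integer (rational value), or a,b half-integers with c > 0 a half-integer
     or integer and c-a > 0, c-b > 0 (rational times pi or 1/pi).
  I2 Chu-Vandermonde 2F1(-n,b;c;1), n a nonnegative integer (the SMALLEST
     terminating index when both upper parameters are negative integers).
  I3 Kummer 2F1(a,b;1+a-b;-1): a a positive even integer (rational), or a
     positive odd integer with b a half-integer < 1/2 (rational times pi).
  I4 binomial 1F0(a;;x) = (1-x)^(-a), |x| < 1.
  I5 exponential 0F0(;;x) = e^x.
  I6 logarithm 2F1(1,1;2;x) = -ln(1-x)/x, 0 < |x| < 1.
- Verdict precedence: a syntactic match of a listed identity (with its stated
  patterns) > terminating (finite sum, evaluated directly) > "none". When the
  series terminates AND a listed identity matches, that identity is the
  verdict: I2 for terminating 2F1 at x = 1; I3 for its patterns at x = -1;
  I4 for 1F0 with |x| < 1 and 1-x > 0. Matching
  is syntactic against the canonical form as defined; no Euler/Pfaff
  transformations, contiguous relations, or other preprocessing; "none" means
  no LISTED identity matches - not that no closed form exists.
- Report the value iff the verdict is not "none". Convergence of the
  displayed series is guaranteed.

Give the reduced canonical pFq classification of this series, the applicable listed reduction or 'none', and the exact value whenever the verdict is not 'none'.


Key step: with t_0 = -3/4, the constant factors (C = -3/4, x = 1/5) combine into one prefactor.
Adjacent-term ratio: r(k) = (1/5) * (k+11/5) / [(k+1)] - poly over poly, x = (1/5) from leading terms; C = -3/4 at k = 0.

Classification (C = -3/4): 1F0 with upper {11/5}, lower {-}, argument x = 1/5. Verdict: this is binomial (I4) (the 1F0 binomial series: exponent -11/5, x = 1/5). Hence: (-3/4) * (4/5)^(-11/5).


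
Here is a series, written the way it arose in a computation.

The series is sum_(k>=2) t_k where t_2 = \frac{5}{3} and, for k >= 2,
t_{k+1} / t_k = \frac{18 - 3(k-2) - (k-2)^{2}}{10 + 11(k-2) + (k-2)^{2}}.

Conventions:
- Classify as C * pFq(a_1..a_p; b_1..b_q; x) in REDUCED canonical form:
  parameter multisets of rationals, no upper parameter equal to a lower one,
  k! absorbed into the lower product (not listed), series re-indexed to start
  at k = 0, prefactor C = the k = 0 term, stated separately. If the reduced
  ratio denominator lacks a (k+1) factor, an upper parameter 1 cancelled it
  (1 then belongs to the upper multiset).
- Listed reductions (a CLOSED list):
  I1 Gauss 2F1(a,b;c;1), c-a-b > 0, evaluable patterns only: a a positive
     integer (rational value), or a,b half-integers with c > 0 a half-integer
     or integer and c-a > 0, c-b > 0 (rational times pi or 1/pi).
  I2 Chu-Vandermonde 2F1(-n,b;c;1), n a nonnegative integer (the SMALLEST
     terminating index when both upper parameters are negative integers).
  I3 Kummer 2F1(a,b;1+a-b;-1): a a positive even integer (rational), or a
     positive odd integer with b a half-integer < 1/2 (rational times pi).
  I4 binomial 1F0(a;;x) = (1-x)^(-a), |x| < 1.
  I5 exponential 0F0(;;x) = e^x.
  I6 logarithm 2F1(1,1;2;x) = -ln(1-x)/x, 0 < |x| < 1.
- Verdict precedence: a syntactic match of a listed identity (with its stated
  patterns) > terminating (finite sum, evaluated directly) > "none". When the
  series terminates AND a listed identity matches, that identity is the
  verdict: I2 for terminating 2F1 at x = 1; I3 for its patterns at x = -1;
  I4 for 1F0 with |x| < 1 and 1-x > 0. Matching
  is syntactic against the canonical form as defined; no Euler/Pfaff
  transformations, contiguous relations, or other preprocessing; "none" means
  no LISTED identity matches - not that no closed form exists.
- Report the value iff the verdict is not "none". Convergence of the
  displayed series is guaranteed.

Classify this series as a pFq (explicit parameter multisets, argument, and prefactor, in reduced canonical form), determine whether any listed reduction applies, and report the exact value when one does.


At argument -1: a 2F1 with upper {-3, 6}, lower {10}, scaled by C = \frac{5}{3}. Verdict: Kummer's theorem (I3) matches (x = -1; c = 10 equals 1+a-b for upper {-3, 6}: listed pattern). Exact value: 7.

Key step: x = -1 and the expanded ratio factors over Q; prefactor 5/3, roots give parameters.
Adjacent-term ratio: r(k) = -1 * (k-3) (k+6) / [(k+10) (k+1)] ; factor over Q: parameters, x = -1, and C = \frac{5}{3}.


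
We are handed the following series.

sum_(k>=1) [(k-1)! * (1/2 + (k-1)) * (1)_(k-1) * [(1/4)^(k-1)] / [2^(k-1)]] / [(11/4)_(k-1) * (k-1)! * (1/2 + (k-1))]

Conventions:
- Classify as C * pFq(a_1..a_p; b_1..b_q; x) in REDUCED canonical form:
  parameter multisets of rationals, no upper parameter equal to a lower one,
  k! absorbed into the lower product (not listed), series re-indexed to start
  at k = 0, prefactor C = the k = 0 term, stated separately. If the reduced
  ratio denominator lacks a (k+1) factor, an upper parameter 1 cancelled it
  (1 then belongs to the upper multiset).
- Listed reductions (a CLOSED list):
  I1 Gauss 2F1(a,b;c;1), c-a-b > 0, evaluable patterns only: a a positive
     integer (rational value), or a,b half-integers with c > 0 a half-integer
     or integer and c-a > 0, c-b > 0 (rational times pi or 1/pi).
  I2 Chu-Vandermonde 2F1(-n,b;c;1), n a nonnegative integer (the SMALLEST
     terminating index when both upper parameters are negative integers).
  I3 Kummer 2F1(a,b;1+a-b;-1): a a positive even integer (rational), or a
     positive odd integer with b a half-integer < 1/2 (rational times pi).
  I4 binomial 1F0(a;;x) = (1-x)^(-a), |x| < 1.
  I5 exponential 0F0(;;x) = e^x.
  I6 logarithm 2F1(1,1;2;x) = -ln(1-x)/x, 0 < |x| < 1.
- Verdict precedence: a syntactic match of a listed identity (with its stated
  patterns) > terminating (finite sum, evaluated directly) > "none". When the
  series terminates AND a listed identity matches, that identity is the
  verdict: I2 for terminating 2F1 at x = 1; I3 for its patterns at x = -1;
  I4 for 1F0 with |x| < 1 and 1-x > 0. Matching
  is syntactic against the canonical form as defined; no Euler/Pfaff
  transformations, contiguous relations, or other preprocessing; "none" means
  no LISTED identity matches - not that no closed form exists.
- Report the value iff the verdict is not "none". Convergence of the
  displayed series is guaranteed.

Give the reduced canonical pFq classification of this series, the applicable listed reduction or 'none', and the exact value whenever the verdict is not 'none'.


The series (x = 1/8) is 2F1: upper {1, 1}, lower {11/4}, prefactor 1. Verdict: no listed reduction: x = 1/8 and upper {1, 1} fail every I1-I6 pattern.

Key observation: with t_0 = 1, the factor k + 1/2 cancels (top and bottom), leaving C = 1, x = 1/8.
Consecutive-term ratio: r(k) = (1/8) * (k+1) (k+1) / [(k+11/4) (k+1)] - rational in k, leading ratio (1/8); with t_0 = 1, classification follows.


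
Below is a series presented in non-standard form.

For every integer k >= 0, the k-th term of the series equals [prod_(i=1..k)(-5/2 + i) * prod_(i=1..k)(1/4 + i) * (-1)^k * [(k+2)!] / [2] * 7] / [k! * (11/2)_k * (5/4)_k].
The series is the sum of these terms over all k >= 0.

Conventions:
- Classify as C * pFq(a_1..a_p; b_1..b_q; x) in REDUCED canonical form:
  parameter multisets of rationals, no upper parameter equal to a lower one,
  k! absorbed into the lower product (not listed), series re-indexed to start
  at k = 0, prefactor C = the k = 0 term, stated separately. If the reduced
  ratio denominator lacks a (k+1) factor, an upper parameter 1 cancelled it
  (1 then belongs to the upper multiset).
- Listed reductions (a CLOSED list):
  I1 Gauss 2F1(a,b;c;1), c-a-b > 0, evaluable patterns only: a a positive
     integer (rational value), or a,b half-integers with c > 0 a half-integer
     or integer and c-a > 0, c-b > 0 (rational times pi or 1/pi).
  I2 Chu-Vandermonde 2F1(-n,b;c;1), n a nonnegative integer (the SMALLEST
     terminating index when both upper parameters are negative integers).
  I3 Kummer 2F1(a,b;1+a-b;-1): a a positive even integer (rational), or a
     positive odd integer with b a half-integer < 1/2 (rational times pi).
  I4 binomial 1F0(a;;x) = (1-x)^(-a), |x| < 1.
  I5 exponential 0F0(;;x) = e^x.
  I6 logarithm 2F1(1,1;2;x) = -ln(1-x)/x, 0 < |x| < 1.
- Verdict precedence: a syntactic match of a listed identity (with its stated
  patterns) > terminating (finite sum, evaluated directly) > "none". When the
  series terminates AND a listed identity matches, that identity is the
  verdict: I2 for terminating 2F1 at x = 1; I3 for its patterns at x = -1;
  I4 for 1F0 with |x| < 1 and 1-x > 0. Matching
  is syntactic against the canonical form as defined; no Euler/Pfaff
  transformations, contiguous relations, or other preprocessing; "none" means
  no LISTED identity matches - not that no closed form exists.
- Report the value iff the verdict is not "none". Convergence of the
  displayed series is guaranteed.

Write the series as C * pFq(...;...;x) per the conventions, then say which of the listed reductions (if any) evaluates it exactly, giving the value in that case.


Reduced: x = -1, 2F1, upper = {-3/2, 3}, lower = {11/2}, C = 7. Verdict: Kummer (I3) matches (x = -1; c = 11/2 equals 1+a-b for upper {-3/2, 3}: listed pattern). Exact value: (2205/512) * pi.

The tell: x = (-1) and the running product (C = 7, x = -1) telescopes to a rising factorial.
Consecutive-term ratio: r(k) = (-1) * (k-3/2) (k+3) / [(k+11/2) (k+1)] - rational in k. x = (-1); t_0 = 7; negate the roots.


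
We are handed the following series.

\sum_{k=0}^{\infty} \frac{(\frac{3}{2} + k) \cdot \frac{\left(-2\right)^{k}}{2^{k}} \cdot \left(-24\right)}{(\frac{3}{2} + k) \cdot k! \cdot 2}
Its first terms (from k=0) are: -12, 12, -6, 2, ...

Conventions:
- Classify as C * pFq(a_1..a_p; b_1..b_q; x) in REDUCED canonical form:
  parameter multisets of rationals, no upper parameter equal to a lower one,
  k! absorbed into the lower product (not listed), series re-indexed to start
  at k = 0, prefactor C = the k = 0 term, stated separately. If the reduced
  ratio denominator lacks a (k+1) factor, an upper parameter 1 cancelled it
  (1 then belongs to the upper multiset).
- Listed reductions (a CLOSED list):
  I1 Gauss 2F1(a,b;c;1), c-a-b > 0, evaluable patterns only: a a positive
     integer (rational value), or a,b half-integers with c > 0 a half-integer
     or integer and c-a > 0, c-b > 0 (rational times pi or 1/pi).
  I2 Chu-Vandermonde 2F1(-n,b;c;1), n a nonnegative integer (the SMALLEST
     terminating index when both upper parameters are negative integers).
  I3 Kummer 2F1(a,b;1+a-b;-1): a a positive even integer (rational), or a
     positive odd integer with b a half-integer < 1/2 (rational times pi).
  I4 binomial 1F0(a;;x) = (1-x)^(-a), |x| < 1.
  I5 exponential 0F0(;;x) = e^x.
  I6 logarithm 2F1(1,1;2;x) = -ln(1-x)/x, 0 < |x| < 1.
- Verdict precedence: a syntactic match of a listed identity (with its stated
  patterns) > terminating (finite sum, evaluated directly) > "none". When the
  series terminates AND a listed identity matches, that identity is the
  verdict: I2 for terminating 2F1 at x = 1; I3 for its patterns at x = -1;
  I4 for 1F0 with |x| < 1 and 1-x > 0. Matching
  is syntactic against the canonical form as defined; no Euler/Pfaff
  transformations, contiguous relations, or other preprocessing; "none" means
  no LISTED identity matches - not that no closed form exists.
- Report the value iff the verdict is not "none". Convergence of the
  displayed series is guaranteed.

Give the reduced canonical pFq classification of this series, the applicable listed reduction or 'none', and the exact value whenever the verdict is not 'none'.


Canonical form: C = -12 times 0F0 with upper {-}, lower {-}, x = -1. Verdict: exponential (I5) applies (the 0F0 exponential series at x = -1). Its exact value is \left(-12\right) \cdot e^{-1}.

First insight: x = -1 and striking the common factor k + 3/2 reduces the term (prefactor -12).
Step ratio: r(k) = -1 * 1 / [(k+1)] ; factor over Q: parameters, x = -1, and C = -12.


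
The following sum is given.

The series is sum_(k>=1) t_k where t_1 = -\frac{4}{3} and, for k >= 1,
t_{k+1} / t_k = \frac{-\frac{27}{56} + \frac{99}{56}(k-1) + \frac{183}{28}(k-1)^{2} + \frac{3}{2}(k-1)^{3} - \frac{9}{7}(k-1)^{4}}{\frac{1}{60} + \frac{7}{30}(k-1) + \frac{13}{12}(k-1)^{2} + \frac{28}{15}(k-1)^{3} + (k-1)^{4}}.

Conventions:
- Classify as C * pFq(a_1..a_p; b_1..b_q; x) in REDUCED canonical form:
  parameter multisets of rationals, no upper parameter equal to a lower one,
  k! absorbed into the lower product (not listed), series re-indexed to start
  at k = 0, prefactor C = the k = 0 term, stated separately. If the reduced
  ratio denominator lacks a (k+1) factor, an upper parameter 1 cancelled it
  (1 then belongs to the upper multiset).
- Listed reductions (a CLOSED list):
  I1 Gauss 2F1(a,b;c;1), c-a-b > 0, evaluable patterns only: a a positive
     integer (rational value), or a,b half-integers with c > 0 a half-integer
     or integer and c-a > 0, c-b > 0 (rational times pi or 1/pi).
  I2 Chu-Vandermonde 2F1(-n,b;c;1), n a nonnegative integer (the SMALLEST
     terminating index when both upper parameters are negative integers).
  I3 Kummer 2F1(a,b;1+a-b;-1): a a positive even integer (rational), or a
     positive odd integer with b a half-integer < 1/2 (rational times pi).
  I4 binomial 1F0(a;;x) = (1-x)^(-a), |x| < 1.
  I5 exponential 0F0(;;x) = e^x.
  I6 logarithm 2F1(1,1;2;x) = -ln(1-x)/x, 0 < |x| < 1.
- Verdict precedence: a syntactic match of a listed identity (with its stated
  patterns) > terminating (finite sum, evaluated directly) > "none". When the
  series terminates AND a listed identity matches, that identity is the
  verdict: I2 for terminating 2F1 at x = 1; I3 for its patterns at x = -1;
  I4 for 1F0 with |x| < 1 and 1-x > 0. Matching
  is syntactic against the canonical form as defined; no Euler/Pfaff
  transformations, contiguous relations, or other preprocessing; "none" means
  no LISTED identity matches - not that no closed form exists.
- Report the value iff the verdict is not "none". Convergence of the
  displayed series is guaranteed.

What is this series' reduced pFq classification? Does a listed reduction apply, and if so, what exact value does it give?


The tell: from the first term -\frac{4}{3}: the expanded ratio factors over Q; C = -4/3, roots give parameters.
Ratio: r(k) = -\frac{9}{7} * (k-3) (k-\frac{1}{6}) (k+\frac{3}{2}) / [(k+\frac{1}{6}) (k+\frac{1}{5}) (k+1)] ; factor over Q: parameters, x = -\frac{9}{7}, and C = -\frac{4}{3}.

Reduced: x = -\frac{9}{7}, 3F2, upper = {-3, -\frac{1}{6}, \frac{3}{2}}, lower = {\frac{1}{6}, \frac{1}{5}}, C = -\frac{4}{3}. Verdict: terminating - upper -3 stops the sum at k = 3; the 4 terms are added exactly. Its exact value is \frac{8219411}{53508}.


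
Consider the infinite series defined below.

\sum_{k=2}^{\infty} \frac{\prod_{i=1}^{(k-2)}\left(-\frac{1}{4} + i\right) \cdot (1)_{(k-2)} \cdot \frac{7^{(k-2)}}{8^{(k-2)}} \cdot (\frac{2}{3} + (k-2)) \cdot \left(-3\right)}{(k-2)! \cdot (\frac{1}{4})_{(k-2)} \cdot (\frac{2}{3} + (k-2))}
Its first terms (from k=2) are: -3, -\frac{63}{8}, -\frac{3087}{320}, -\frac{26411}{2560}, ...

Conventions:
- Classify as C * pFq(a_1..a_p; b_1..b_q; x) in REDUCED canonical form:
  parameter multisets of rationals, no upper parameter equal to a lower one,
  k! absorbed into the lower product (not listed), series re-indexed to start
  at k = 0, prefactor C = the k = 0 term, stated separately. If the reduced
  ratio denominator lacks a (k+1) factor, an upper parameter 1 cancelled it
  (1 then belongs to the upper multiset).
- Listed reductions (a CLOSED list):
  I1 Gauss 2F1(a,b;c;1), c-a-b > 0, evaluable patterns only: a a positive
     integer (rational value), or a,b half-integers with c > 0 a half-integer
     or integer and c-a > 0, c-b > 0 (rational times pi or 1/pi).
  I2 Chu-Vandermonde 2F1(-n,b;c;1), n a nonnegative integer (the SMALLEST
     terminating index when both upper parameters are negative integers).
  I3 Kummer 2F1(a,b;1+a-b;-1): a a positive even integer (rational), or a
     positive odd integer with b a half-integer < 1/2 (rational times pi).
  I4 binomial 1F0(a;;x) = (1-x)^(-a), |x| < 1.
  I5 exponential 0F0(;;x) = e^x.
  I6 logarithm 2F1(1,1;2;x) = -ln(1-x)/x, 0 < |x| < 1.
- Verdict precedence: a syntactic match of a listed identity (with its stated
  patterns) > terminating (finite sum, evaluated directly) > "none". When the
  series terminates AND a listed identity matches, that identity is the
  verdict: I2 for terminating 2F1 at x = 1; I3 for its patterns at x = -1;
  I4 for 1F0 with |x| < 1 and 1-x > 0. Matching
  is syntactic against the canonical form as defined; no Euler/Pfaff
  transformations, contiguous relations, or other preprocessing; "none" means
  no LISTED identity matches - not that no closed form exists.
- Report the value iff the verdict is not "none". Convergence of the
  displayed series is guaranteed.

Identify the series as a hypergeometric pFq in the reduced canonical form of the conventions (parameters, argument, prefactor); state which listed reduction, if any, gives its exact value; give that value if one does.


Classification (C = -3): 2F1 with upper {\frac{3}{4}, 1}, lower {\frac{1}{4}}, argument x = \frac{7}{8}. Verdict: no listed reduction: x = \frac{7}{8} and upper {\frac{3}{4}, 1} fail every I1-I6 pattern.

Structural cue: t_0 being -3, the running product (prefactor -3) telescopes to a rising factorial.
Consecutive-term ratio: r(k) = \frac{7}{8} * (k+\frac{3}{4}) (k+1) / [(k+\frac{1}{4}) (k+1)] - rational in k, leading ratio \frac{7}{8}; with t_0 = -3, classification follows.


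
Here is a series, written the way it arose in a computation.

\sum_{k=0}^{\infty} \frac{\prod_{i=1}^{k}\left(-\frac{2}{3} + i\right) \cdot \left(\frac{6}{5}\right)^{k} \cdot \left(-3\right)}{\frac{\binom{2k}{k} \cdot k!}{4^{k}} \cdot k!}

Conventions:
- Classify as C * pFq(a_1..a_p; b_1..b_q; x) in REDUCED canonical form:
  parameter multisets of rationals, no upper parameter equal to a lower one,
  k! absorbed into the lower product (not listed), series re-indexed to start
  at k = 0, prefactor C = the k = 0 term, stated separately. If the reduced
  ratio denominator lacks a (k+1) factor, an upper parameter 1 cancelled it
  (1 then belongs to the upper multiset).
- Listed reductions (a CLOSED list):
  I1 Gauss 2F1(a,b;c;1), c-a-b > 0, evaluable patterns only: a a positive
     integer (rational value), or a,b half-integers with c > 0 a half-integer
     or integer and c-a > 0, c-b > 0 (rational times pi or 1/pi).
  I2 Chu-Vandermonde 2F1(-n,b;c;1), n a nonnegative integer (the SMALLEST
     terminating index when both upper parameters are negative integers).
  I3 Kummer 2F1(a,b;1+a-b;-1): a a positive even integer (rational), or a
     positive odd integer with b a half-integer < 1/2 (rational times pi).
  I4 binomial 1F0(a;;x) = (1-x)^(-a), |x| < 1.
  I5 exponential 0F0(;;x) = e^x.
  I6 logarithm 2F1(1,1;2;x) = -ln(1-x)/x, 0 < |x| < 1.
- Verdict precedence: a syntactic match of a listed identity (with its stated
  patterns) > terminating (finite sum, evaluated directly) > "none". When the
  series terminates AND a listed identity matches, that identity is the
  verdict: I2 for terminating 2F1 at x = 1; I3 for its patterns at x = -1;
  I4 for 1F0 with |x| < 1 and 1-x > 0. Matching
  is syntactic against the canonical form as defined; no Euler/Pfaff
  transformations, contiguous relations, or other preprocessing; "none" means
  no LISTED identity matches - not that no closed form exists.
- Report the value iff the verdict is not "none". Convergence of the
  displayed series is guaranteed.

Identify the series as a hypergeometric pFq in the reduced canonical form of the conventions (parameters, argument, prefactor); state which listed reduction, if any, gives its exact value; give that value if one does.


Classification (C = -3): 1F1 with upper {\frac{1}{3}}, lower {\frac{1}{2}}, argument x = \frac{6}{5}. Verdict: none. Every listed pattern misses the 1F1 form at \frac{6}{5}, upper {\frac{1}{3}}.

Structural cue: t_0 = -3 here, and the lower central binomial (C = -3, x = 6/5) hides (1/2)_k.
Step ratio: r(k) = \frac{6}{5} * (k+\frac{1}{3}) / [(k+\frac{1}{2}) (k+1)] - rational in k, leading ratio \frac{6}{5}; with t_0 = -3, classification follows.


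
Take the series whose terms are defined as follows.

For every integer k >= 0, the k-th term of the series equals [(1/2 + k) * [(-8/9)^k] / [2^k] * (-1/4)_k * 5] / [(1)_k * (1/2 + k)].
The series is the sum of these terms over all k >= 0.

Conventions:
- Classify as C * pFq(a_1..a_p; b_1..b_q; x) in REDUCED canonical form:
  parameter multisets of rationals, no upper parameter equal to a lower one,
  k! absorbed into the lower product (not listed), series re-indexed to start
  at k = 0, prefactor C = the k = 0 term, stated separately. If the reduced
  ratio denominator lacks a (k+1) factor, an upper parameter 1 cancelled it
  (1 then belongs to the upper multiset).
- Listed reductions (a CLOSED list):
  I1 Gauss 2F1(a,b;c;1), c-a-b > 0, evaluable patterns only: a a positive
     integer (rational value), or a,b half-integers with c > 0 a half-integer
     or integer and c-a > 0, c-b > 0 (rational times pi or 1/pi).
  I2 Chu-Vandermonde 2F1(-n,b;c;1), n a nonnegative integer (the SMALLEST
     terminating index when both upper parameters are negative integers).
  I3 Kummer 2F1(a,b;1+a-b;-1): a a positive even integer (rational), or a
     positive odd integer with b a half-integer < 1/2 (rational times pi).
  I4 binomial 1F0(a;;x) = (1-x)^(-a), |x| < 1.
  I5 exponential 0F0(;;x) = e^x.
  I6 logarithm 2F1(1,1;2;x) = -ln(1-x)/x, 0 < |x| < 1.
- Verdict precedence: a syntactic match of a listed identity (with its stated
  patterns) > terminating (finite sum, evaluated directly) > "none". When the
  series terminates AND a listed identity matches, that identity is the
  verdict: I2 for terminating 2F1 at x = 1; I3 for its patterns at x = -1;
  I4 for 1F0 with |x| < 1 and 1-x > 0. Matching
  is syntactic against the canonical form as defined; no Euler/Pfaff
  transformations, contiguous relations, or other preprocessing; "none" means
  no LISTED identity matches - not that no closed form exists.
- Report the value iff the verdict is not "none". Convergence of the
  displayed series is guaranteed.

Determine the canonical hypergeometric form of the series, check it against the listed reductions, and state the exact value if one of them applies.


This is 5 * 1F0(-1/4; -; -4/9) in reduced canonical form. Verdict (x = -4/9): the I4 binomial reduction applies (the 1F0 binomial series: exponent 1/4, x = -4/9). Its exact value is 5 * (13/9)^(1/4).

First insight: x = (-4/9) and striking the common factor k + 1/2 reduces the term (C = 5).
Step ratio: r(k) = (-4/9) * (k-1/4) / [(k+1)] ; factor over Q: parameters, x = (-4/9), and C = 5.


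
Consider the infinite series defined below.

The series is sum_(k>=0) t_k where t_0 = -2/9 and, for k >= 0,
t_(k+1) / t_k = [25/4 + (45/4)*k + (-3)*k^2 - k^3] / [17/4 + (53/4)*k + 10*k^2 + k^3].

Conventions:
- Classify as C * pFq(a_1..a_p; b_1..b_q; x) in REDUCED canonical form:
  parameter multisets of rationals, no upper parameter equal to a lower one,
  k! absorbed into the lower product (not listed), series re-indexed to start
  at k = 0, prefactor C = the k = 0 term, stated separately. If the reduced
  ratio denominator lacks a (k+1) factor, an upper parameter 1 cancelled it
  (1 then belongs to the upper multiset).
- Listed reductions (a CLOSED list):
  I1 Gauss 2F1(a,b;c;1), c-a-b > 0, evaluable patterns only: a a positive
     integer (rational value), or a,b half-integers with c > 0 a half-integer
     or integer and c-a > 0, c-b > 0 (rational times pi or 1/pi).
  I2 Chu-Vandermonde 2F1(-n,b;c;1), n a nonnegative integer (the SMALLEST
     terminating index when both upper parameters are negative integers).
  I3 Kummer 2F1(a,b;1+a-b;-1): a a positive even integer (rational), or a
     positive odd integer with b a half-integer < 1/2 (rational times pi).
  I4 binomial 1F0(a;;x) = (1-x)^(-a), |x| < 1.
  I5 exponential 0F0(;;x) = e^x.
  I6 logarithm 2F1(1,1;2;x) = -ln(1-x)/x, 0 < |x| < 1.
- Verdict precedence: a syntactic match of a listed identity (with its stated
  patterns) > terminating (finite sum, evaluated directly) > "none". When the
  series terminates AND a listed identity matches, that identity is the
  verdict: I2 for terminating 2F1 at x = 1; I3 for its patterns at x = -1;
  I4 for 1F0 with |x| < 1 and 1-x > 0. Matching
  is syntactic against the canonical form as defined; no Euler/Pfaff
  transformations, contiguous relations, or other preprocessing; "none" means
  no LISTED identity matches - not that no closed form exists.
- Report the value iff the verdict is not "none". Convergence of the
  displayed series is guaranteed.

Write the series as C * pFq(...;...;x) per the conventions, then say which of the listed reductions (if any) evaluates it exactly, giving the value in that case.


Structural cue: with t_0 = -2/9, cancel k + 1/2 from the displayed ratio first; then prefactor -2/9.
Term ratio: r(k) = (-1) * (k-5/2) (k+5) / [(k+17/2) (k+1)] - rational; roots negated = parameters, x = (-1), C = -2/9.

This is -2/9 * 2F1(-5/2, 5; 17/2; -1) in reduced canonical form. Verdict: the Kummer evaluation I3 fires (x = -1; c = 17/2 equals 1+a-b for upper {-5/2, 5}: listed pattern). Value: (-15015/65536) * pi.


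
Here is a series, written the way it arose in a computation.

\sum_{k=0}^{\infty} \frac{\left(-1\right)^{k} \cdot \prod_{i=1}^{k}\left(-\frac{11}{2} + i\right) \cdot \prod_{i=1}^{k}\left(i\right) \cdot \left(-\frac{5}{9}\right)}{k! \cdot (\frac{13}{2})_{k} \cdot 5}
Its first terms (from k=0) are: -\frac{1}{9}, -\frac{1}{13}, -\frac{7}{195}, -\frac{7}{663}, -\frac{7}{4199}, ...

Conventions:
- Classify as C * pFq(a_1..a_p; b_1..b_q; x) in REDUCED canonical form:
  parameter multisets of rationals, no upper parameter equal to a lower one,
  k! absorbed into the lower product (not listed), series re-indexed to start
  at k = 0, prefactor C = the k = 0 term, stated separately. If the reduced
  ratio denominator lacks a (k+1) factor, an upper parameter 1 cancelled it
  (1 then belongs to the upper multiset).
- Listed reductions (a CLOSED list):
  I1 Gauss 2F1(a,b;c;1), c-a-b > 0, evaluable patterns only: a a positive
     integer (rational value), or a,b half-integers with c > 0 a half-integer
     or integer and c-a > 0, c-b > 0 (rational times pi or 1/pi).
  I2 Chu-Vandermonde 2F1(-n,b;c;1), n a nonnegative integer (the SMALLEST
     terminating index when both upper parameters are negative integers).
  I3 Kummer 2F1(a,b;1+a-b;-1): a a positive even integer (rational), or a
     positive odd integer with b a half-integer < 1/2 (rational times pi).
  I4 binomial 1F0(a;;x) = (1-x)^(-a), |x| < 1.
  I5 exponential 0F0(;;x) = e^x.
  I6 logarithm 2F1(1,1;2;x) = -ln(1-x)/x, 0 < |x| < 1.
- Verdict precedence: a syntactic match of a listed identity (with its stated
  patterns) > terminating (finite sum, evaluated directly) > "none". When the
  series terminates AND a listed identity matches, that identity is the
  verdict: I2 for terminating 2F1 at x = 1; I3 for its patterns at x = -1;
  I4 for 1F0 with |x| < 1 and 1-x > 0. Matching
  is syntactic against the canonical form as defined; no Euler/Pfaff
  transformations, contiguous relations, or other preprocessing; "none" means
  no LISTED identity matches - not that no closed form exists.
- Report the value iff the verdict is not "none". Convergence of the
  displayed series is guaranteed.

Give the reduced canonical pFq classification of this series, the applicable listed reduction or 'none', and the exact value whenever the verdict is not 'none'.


Classification (C = -\frac{1}{9}): 2F1 with upper {-\frac{9}{2}, 1}, lower {\frac{13}{2}}, argument x = -1. Verdict: this is the Kummer evaluation I3 (x = -1; c = \frac{13}{2} equals 1+a-b for upper {-\frac{9}{2}, 1}: listed pattern). Value: \left(-\frac{77}{1024}\right) \cdot \pi.

Key step: from the first term -\frac{1}{9}: the running product (C = -1/9, x = -1) telescopes to a rising factorial.
Ratio: r(k) = -1 * (k-\frac{9}{2}) (k+1) / [(k+\frac{13}{2}) (k+1)] - poly over poly, x = -1 from leading terms; C = -\frac{1}{9} at k = 0.


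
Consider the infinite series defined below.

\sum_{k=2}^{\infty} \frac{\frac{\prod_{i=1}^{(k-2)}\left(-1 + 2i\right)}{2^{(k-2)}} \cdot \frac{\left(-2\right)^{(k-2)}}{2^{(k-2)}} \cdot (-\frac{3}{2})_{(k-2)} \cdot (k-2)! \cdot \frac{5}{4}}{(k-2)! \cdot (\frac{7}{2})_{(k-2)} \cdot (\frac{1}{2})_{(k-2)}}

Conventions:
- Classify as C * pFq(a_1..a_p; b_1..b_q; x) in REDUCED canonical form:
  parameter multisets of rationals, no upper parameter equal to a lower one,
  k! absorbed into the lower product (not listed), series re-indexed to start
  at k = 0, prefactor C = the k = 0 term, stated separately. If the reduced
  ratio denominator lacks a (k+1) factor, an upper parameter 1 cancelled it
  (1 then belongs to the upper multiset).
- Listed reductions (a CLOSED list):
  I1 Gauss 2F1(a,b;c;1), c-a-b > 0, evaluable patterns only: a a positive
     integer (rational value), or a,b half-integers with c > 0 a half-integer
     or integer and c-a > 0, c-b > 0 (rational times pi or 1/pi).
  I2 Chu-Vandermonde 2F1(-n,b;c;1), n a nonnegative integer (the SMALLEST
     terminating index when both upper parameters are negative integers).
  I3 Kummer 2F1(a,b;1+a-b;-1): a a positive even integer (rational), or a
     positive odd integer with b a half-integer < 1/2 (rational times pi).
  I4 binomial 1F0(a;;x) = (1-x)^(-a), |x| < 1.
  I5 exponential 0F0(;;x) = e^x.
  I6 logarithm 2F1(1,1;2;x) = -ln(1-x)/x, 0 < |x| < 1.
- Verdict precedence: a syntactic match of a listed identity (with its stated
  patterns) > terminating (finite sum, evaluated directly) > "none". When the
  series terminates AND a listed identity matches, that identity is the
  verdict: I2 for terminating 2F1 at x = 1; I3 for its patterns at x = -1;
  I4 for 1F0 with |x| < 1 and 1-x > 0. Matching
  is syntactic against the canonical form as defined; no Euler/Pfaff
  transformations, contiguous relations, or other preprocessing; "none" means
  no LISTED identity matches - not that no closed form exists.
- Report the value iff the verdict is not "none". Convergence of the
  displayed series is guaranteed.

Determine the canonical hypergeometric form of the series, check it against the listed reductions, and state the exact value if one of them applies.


At argument -1: a 2F1 with upper {-\frac{3}{2}, 1}, lower {\frac{7}{2}}, scaled by C = \frac{5}{4}. Verdict: this is the Kummer evaluation I3 (x = -1; c = \frac{7}{2} equals 1+a-b for upper {-\frac{3}{2}, 1}: listed pattern). Sum: \frac{75}{128} \cdot \pi.

Key observation: t_0 = \frac{5}{4} here, and the parameter 1/2 appears in both the upper and lower lists and cancels.
Term ratio: r(k) = -1 * (k-\frac{3}{2}) (k+1) / [(k+\frac{7}{2}) (k+1)] - poly over poly, x = -1 from leading terms; C = \frac{5}{4} at k = 0.


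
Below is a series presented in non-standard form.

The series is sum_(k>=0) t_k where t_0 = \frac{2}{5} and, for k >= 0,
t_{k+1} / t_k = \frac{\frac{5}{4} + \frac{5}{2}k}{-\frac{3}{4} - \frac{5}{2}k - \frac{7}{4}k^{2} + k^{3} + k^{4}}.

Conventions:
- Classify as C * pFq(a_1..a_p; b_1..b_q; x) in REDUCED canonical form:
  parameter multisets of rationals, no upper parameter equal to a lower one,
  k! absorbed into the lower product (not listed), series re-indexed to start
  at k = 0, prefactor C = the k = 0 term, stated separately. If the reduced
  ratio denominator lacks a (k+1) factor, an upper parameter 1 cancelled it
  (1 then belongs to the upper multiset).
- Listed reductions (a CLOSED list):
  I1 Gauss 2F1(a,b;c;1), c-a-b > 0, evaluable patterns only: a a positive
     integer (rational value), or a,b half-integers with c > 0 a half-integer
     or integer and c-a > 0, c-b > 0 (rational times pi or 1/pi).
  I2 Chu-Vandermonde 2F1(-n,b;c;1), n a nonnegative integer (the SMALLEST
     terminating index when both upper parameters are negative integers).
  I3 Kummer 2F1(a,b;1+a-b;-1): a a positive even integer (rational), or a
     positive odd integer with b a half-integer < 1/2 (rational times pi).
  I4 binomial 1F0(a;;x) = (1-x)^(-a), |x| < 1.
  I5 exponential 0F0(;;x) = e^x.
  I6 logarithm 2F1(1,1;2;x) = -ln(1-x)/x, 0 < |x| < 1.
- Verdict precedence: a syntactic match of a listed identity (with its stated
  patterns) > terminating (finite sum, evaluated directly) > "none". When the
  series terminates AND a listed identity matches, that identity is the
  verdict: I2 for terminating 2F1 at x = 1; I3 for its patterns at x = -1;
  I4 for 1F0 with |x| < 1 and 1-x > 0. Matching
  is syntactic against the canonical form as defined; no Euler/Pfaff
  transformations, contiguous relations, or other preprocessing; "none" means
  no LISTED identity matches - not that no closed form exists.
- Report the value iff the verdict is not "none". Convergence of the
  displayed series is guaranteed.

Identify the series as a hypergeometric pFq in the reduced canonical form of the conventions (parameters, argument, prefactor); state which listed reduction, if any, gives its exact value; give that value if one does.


This is \frac{2}{5} * 0F2(-; -\frac{3}{2}, 1; \frac{5}{2}) in reduced canonical form. Verdict: no listed reduction: x = \frac{5}{2} and upper {-} fail every I1-I6 pattern.

Key step: t_0 = \frac{2}{5} here, and factor the ratio over Q (prefactor 2/5): negated roots = parameters.
Consecutive-term ratio: r(k) = \frac{5}{2} * 1 / [(k-\frac{3}{2}) (k+1) (k+1)] - rational in k, leading ratio \frac{5}{2}; with t_0 = \frac{2}{5}, classification follows.


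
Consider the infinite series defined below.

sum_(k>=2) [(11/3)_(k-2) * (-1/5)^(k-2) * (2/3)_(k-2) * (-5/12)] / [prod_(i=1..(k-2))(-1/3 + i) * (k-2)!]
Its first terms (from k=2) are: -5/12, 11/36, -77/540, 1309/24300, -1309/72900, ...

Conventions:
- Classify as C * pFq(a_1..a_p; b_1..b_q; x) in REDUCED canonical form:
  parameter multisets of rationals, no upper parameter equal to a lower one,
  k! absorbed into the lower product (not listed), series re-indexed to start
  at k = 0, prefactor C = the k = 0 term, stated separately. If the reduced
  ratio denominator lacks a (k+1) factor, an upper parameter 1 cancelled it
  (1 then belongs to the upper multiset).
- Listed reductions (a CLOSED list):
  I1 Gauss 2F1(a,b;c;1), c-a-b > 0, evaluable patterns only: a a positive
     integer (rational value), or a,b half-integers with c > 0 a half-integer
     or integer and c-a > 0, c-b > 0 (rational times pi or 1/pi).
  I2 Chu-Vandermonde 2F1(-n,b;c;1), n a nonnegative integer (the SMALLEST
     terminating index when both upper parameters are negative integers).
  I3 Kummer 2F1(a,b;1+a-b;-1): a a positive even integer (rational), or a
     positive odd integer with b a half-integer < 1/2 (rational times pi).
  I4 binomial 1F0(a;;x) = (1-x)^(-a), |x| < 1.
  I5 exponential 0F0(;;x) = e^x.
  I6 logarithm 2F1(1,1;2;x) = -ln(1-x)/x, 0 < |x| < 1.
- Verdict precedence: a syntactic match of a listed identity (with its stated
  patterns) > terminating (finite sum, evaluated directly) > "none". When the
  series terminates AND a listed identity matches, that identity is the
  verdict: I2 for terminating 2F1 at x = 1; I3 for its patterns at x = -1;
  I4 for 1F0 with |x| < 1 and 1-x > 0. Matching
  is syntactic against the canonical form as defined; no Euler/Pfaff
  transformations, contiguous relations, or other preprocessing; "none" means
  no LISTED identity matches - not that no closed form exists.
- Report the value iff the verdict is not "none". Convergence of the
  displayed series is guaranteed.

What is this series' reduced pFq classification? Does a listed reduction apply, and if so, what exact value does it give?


This is -5/12 * 1F0(11/3; -; -1/5) in reduced canonical form. Verdict: the binomial series (I4) applies (the 1F0 binomial series: exponent -11/3, x = -1/5). Exact value: (-5/12) * (6/5)^(-11/3).

First insight: t_0 = -5/12 here, and the lower running product (C = -5/12, x = -1/5) is a rising factorial.
Adjacent-term ratio: r(k) = (-1/5) * (k+11/3) / [(k+1)] - rational in k. x = (-1/5); t_0 = -5/12; negate the roots.


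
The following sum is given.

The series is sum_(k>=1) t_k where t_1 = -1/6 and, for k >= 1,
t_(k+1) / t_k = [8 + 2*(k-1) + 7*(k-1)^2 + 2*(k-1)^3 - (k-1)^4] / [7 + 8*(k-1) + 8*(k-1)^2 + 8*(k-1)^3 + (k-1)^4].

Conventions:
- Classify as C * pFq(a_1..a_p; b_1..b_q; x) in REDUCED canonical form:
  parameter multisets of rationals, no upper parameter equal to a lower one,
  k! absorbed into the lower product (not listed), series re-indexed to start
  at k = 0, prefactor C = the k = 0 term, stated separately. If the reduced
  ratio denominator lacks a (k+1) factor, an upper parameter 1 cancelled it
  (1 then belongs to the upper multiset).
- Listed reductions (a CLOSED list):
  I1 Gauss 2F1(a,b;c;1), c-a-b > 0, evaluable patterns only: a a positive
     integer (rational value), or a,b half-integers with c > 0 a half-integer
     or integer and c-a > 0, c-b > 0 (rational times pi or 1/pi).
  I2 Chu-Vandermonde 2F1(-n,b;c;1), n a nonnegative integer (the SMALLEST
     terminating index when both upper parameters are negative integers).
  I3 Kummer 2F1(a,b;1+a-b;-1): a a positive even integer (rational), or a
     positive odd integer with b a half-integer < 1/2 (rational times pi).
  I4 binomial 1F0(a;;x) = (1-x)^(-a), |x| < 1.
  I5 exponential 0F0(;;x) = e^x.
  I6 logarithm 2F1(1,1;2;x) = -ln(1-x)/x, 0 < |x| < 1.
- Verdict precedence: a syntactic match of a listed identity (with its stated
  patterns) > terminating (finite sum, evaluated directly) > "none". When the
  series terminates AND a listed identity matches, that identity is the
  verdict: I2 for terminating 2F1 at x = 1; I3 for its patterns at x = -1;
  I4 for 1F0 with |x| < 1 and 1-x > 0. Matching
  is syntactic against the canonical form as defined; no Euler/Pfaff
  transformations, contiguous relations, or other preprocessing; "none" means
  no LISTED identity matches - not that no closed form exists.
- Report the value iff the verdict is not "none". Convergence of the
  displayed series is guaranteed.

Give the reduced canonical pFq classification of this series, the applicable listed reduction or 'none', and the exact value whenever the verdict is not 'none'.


Reduced: x = -1, 2F1, upper = {-4, 2}, lower = {7}, C = -1/6. Verdict: Kummer's theorem (I3) matches (x = -1; c = 7 equals 1+a-b for upper {-4, 2}: listed pattern). Value: -1/2.

Key step: t_0 = -1/6 here, and cancel k^2 + 1 from the displayed ratio first; then prefactor -1/6.
Term ratio: r(k) = (-1) * (k-4) (k+2) / [(k+7) (k+1)] - rational; roots negated = parameters, x = (-1), C = -1/6.
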